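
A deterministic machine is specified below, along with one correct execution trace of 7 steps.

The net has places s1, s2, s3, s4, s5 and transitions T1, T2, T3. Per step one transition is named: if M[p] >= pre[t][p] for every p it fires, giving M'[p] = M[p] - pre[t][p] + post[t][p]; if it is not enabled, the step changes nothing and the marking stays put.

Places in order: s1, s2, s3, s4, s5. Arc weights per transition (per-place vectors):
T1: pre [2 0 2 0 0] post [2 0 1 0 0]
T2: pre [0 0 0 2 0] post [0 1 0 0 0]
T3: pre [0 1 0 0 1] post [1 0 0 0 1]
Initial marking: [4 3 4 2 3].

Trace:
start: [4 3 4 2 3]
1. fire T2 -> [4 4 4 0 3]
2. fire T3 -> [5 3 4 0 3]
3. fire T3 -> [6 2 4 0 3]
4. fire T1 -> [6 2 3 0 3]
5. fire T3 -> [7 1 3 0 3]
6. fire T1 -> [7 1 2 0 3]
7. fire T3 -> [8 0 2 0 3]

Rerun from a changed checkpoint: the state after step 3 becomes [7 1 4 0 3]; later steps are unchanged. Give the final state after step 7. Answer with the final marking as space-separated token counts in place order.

state after step 3 := [7 1 4 0 3]
4. fire T1 -> [7 1 3 0 3]
5. fire T3 -> [8 0 3 0 3]
6. fire T1 -> [8 0 2 0 3]
7. fire T3 -> [8 0 2 0 3]

8 0 2 0 3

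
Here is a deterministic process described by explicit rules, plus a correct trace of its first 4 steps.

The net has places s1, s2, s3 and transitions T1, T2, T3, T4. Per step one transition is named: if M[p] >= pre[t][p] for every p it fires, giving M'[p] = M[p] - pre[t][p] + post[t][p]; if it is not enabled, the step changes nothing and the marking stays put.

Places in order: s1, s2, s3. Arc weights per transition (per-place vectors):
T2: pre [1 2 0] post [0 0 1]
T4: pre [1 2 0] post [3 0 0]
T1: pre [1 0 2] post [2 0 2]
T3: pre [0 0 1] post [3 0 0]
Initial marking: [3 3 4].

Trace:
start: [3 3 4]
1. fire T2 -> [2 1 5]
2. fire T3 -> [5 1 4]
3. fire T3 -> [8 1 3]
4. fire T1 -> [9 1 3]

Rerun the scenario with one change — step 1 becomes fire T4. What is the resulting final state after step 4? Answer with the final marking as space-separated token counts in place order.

(re-executing from step 1 with the substitution; state before step 1: [3 3 4])
1. fire T4 -> [5 1 4]
2. fire T3 -> [8 1 3]
3. fire T3 -> [11 1 2]
4. fire T1 -> [12 1 2]

12 1 2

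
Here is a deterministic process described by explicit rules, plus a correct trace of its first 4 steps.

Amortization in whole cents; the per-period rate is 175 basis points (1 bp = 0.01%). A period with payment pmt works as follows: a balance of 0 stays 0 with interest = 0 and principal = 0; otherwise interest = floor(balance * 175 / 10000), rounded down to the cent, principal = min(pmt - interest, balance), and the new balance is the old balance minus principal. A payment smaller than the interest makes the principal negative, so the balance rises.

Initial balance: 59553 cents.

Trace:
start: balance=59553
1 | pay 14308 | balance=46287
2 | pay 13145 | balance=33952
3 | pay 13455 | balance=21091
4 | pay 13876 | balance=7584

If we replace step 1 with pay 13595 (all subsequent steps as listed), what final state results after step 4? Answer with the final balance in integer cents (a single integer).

(re-executing from step 1 with the substitution; state before step 1: balance=59553)
1 | pay 13595 | balance=47000
2 | pay 13145 | balance=34677
3 | pay 13455 | balance=21828
4 | pay 13876 | balance=8333

8333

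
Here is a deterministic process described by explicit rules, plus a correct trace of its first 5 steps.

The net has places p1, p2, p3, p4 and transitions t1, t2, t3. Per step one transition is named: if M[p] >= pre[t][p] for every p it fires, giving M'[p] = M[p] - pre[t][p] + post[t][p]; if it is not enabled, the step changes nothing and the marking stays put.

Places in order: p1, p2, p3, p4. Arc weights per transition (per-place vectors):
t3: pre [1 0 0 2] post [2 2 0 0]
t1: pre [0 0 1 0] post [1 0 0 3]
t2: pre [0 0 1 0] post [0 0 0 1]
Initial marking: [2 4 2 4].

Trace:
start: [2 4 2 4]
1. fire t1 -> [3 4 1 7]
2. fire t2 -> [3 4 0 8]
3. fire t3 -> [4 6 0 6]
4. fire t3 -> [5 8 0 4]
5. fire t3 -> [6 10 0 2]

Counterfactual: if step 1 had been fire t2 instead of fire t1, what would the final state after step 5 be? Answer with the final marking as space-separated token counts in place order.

(re-executing from step 1 with the substitution; state before step 1: [2 4 2 4])
1. fire t2 -> [2 4 1 5]
2. fire t2 -> [2 4 0 6]
3. fire t3 -> [3 6 0 4]
4. fire t3 -> [4 8 0 2]
5. fire t3 -> [5 10 0 0]

5 10 0 0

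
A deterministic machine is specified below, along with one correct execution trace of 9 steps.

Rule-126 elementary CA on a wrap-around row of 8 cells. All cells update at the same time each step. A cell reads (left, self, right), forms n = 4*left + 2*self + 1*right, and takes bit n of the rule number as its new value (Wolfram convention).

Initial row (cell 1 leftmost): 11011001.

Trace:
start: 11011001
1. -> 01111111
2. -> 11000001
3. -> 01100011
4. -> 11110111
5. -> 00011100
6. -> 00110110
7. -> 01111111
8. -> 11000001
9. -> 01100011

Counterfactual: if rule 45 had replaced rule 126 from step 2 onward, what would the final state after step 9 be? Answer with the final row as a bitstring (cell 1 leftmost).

10110101

(re-executing steps 2..9 under rule 45; state before step 2: 01111111)
2. -> 11000000
3. -> 10011110
4. -> 10010001
5. -> 00010101
6. -> 01011111
7. -> 11110000
8. -> 10000110
9. -> 10110101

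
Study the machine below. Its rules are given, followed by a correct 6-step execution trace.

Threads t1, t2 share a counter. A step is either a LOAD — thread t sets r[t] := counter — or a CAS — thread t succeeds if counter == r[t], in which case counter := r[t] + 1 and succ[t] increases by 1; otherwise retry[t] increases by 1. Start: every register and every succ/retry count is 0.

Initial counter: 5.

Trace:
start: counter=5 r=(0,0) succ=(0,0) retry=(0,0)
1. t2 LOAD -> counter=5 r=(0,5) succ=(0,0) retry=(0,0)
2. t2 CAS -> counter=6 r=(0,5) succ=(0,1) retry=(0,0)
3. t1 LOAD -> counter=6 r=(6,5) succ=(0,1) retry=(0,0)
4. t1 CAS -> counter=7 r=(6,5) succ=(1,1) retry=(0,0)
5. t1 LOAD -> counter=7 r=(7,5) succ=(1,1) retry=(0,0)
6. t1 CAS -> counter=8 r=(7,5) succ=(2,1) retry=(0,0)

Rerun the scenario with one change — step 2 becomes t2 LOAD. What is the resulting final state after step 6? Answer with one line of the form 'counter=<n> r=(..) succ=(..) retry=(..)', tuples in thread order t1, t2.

counter=7 r=(6,5) succ=(2,0) retry=(0,0)

(re-executing from step 2 with the substitution; state before step 2: counter=5 r=(0,5) succ=(0,0) retry=(0,0))
2. t2 LOAD -> counter=5 r=(0,5) succ=(0,0) retry=(0,0)
3. t1 LOAD -> counter=5 r=(5,5) succ=(0,0) retry=(0,0)
4. t1 CAS -> counter=6 r=(5,5) succ=(1,0) retry=(0,0)
5. t1 LOAD -> counter=6 r=(6,5) succ=(1,0) retry=(0,0)
6. t1 CAS -> counter=7 r=(6,5) succ=(2,0) retry=(0,0)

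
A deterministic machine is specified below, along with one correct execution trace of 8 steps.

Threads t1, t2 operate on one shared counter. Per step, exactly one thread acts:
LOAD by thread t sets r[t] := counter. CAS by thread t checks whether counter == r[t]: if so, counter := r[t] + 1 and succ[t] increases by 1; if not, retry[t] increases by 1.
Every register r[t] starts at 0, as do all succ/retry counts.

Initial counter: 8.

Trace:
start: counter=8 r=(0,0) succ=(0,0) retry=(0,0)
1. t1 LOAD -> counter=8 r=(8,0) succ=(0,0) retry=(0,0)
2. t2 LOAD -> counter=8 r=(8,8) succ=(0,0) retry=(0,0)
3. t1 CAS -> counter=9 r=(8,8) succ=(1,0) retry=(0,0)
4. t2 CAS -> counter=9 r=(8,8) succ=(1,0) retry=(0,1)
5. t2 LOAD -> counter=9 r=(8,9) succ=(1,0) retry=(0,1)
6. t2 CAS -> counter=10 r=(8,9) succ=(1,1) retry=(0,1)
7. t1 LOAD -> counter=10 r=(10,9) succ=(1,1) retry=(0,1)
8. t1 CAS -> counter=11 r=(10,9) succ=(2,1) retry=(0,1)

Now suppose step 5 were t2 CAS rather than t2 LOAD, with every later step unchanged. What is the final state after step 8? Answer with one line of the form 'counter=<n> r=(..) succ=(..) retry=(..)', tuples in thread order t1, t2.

counter=10 r=(9,8) succ=(2,0) retry=(0,3)

(re-executing from step 5 with the substitution; state before step 5: counter=9 r=(8,8) succ=(1,0) retry=(0,1))
5. t2 CAS -> counter=9 r=(8,8) succ=(1,0) retry=(0,2)
6. t2 CAS -> counter=9 r=(8,8) succ=(1,0) retry=(0,3)
7. t1 LOAD -> counter=9 r=(9,8) succ=(1,0) retry=(0,3)
8. t1 CAS -> counter=10 r=(9,8) succ=(2,0) retry=(0,3)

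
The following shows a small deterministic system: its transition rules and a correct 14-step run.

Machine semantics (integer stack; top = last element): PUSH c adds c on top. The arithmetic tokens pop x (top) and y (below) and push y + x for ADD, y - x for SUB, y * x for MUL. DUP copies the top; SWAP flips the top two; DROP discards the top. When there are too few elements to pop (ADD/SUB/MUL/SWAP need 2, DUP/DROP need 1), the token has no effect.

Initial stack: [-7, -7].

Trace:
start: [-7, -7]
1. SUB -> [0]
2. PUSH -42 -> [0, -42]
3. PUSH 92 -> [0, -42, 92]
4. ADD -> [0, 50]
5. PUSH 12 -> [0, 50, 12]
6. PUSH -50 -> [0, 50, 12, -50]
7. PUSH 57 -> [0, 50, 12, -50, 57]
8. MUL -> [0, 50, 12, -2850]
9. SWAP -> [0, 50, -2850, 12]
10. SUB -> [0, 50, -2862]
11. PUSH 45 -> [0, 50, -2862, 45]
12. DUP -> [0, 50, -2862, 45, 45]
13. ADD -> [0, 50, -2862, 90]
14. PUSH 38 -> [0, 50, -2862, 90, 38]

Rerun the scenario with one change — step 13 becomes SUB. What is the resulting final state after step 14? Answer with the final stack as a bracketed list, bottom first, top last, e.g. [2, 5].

[0, 50, -2862, 0, 38]

(re-executing from step 13 with the substitution; state before step 13: [0, 50, -2862, 45, 45])
13. SUB -> [0, 50, -2862, 0]
14. PUSH 38 -> [0, 50, -2862, 0, 38]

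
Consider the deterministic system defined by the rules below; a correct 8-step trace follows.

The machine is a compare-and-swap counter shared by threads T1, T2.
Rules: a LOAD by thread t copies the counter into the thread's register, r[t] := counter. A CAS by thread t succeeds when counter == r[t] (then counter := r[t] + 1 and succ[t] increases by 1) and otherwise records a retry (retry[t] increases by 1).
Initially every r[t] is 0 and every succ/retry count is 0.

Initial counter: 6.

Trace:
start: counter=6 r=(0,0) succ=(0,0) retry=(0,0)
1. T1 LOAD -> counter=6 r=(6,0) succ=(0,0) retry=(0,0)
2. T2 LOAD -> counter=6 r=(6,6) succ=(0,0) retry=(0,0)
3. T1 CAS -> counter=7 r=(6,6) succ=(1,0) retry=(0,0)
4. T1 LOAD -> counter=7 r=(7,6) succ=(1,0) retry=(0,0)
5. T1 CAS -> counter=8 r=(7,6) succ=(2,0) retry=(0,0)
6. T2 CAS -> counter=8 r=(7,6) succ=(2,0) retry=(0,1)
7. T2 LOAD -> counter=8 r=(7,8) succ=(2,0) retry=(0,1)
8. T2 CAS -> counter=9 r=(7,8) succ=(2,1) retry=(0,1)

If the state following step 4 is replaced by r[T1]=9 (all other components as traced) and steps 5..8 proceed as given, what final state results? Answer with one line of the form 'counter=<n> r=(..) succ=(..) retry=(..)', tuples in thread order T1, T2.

counter=8 r=(9,7) succ=(1,1) retry=(1,1)

state after step 4 := counter=7 r=(9,6) succ=(1,0) retry=(0,0)
5. T1 CAS -> counter=7 r=(9,6) succ=(1,0) retry=(1,0)
6. T2 CAS -> counter=7 r=(9,6) succ=(1,0) retry=(1,1)
7. T2 LOAD -> counter=7 r=(9,7) succ=(1,0) retry=(1,1)
8. T2 CAS -> counter=8 r=(9,7) succ=(1,1) retry=(1,1)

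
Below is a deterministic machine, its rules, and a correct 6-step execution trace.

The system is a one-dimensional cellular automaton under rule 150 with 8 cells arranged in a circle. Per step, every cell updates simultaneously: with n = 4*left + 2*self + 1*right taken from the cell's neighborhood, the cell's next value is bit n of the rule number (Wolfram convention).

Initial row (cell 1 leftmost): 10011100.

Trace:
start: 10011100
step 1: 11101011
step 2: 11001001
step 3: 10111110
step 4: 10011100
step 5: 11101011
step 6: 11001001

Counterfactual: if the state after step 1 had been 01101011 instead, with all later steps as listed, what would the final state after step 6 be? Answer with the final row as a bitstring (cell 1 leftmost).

00001000

state after step 1 := 01101011
step 2: 00001000
step 3: 00011100
step 4: 00101010
step 5: 01101011
step 6: 00001000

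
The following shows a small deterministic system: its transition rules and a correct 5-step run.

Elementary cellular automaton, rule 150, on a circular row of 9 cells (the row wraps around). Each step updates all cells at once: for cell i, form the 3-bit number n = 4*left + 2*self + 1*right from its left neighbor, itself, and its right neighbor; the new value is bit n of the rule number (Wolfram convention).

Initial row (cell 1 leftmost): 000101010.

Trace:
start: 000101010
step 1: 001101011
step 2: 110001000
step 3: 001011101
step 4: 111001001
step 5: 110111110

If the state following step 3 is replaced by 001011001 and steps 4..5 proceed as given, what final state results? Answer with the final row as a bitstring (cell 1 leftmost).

state after step 3 := 001011001
step 4: 111000111
step 5: 110101011

110101011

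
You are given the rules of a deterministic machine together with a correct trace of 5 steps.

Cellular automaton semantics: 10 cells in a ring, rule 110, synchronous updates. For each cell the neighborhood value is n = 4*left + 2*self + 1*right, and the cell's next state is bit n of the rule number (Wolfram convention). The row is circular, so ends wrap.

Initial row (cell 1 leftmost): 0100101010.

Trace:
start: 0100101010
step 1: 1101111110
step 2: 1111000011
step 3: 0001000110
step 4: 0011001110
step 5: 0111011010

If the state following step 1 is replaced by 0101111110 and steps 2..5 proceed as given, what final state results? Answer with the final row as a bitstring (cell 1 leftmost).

1111011101

state after step 1 := 0101111110
step 2: 1111000010
step 3: 1001000111
step 4: 1011001100
step 5: 1111011101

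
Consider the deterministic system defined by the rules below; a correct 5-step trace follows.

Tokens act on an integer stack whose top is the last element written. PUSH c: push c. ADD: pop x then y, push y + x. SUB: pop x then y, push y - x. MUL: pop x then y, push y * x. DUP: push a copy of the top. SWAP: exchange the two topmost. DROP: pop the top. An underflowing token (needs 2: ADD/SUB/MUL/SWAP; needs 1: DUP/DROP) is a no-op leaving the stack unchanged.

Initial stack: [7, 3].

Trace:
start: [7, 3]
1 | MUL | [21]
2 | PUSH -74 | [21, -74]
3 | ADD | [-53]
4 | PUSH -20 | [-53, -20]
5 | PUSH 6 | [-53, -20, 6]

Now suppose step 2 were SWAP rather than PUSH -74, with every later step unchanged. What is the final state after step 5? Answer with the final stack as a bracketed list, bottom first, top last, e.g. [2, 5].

(re-executing from step 2 with the substitution; state before step 2: [21])
2 | SWAP | [21]
3 | ADD | [21]
4 | PUSH -20 | [21, -20]
5 | PUSH 6 | [21, -20, 6]

[21, -20, 6]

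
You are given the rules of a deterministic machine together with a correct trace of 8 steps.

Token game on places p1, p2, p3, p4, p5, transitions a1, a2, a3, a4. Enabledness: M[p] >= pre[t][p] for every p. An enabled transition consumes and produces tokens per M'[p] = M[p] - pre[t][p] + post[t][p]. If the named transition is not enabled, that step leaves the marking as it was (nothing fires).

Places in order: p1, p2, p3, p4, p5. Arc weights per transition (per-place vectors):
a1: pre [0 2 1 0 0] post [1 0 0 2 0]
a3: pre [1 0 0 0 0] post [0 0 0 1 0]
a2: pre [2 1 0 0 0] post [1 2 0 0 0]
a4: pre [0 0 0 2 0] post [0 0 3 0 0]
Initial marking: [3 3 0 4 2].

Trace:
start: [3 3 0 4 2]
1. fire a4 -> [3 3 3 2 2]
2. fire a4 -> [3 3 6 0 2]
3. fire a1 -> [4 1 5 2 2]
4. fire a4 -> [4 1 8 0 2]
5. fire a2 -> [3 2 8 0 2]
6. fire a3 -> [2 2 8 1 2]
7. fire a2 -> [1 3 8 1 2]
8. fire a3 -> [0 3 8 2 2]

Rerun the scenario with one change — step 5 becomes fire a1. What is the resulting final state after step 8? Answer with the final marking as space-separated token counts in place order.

1 2 8 2 2

(re-executing from step 5 with the substitution; state before step 5: [4 1 8 0 2])
5. fire a1 -> [4 1 8 0 2]
6. fire a3 -> [3 1 8 1 2]
7. fire a2 -> [2 2 8 1 2]
8. fire a3 -> [1 2 8 2 2]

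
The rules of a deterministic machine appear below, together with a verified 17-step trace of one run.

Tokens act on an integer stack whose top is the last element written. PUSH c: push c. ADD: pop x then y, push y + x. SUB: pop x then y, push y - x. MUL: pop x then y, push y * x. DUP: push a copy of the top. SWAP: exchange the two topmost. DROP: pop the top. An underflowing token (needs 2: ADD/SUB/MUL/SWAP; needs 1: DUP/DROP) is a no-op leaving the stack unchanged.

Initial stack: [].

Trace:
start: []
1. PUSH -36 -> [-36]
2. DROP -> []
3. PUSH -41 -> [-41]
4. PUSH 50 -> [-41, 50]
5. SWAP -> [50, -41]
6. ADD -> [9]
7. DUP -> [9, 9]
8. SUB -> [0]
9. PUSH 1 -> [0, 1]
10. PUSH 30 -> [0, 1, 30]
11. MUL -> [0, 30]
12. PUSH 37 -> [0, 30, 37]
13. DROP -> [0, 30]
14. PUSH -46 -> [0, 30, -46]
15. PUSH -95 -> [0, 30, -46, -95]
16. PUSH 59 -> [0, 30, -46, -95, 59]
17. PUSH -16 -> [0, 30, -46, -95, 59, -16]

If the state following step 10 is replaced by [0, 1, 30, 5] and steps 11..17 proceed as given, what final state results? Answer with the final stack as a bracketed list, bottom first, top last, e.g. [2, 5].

state after step 10 := [0, 1, 30, 5]
11. MUL -> [0, 1, 150]
12. PUSH 37 -> [0, 1, 150, 37]
13. DROP -> [0, 1, 150]
14. PUSH -46 -> [0, 1, 150, -46]
15. PUSH -95 -> [0, 1, 150, -46, -95]
16. PUSH 59 -> [0, 1, 150, -46, -95, 59]
17. PUSH -16 -> [0, 1, 150, -46, -95, 59, -16]

[0, 1, 150, -46, -95, 59, -16]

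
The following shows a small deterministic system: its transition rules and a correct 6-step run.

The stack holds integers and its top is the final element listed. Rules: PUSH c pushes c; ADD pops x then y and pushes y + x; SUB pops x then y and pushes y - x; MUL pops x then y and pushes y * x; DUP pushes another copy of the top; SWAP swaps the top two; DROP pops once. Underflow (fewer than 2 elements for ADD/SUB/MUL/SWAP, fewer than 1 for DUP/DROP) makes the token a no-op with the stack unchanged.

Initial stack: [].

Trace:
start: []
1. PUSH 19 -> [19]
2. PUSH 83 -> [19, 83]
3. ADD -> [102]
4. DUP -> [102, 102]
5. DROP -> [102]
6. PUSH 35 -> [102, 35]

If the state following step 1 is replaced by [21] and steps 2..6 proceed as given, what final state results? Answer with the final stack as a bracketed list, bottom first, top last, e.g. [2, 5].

[104, 35]

state after step 1 := [21]
2. PUSH 83 -> [21, 83]
3. ADD -> [104]
4. DUP -> [104, 104]
5. DROP -> [104]
6. PUSH 35 -> [104, 35]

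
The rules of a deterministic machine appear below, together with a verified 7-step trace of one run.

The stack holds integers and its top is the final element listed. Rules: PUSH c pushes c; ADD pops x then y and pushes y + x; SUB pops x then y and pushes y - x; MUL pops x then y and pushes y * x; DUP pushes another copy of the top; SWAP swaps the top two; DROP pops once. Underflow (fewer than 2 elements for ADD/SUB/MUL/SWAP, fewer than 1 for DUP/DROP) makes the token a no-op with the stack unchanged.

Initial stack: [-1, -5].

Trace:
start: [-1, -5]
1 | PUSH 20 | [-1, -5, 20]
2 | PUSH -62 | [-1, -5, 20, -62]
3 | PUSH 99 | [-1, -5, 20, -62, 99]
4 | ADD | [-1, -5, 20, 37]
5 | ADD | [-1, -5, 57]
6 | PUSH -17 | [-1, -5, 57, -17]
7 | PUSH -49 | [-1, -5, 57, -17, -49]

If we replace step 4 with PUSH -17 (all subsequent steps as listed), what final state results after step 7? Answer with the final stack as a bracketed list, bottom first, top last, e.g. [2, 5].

[-1, -5, 20, -62, 82, -17, -49]

(re-executing from step 4 with the substitution; state before step 4: [-1, -5, 20, -62, 99])
4 | PUSH -17 | [-1, -5, 20, -62, 99, -17]
5 | ADD | [-1, -5, 20, -62, 82]
6 | PUSH -17 | [-1, -5, 20, -62, 82, -17]
7 | PUSH -49 | [-1, -5, 20, -62, 82, -17, -49]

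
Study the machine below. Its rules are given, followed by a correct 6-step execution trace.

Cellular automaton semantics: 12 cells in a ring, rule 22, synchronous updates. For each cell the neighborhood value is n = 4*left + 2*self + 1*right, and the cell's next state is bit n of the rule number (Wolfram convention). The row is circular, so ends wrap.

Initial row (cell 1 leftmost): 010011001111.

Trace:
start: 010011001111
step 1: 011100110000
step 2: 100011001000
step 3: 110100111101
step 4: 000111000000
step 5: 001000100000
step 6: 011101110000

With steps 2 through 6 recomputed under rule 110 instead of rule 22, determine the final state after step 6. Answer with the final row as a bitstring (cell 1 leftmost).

000111111101

(re-executing steps 2..6 under rule 110; state before step 2: 011100110000)
step 2: 110101110000
step 3: 111111010001
step 4: 000001110011
step 5: 000011010111
step 6: 000111111101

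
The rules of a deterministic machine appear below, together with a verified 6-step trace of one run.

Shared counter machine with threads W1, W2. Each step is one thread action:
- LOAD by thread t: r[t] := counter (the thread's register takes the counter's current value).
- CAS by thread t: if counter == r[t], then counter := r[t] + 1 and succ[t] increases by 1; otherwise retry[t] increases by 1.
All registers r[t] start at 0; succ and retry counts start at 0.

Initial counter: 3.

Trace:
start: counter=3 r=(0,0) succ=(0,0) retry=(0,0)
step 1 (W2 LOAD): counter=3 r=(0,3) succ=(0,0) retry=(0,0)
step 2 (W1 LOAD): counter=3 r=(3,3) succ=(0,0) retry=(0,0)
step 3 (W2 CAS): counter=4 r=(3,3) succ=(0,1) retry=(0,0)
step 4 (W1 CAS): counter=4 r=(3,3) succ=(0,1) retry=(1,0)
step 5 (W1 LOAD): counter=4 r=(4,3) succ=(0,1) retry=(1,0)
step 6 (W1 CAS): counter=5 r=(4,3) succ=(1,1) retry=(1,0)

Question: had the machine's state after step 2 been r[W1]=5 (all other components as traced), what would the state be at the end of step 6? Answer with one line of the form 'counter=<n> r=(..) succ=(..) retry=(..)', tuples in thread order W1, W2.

counter=5 r=(4,3) succ=(1,1) retry=(1,0)

state after step 2 := counter=3 r=(5,3) succ=(0,0) retry=(0,0)
step 3 (W2 CAS): counter=4 r=(5,3) succ=(0,1) retry=(0,0)
step 4 (W1 CAS): counter=4 r=(5,3) succ=(0,1) retry=(1,0)
step 5 (W1 LOAD): counter=4 r=(4,3) succ=(0,1) retry=(1,0)
step 6 (W1 CAS): counter=5 r=(4,3) succ=(1,1) retry=(1,0)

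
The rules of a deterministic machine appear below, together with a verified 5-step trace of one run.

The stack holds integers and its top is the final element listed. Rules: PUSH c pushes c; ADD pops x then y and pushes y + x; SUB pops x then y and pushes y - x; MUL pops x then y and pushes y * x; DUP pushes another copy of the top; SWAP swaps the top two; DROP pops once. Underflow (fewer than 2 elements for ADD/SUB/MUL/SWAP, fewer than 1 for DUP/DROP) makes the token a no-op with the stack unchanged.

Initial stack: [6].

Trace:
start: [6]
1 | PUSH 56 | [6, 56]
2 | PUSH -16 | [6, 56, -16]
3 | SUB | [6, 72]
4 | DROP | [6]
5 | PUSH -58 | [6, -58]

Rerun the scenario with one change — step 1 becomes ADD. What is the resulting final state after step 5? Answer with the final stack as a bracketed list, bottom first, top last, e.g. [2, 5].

(re-executing from step 1 with the substitution; state before step 1: [6])
1 | ADD | [6]
2 | PUSH -16 | [6, -16]
3 | SUB | [22]
4 | DROP | []
5 | PUSH -58 | [-58]

[-58]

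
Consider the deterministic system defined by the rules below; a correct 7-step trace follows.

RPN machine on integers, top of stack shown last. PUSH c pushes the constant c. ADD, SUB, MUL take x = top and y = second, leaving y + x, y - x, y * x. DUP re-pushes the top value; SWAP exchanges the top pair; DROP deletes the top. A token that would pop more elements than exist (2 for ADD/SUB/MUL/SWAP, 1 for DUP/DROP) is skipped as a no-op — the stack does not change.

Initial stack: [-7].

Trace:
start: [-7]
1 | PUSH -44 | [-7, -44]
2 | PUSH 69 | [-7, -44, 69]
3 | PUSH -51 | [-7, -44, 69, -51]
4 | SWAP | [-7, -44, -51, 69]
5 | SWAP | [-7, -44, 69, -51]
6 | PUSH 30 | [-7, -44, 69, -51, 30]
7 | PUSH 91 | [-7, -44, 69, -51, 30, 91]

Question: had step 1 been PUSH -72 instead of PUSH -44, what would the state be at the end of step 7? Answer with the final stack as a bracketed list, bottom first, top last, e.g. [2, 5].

[-7, -72, 69, -51, 30, 91]

(re-executing from step 1 with the substitution; state before step 1: [-7])
1 | PUSH -72 | [-7, -72]
2 | PUSH 69 | [-7, -72, 69]
3 | PUSH -51 | [-7, -72, 69, -51]
4 | SWAP | [-7, -72, -51, 69]
5 | SWAP | [-7, -72, 69, -51]
6 | PUSH 30 | [-7, -72, 69, -51, 30]
7 | PUSH 91 | [-7, -72, 69, -51, 30, 91]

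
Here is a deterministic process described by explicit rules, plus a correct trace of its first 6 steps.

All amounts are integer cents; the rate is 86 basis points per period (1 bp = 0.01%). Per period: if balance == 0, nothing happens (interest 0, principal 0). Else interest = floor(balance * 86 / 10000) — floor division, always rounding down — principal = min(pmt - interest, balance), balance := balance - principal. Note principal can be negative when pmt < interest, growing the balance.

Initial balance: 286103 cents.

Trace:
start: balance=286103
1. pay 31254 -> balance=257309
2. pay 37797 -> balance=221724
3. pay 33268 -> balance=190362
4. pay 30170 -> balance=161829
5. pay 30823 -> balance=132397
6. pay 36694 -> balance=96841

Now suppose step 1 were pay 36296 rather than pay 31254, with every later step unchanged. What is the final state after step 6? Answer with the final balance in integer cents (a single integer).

(re-executing from step 1 with the substitution; state before step 1: balance=286103)
1. pay 36296 -> balance=252267
2. pay 37797 -> balance=216639
3. pay 33268 -> balance=185234
4. pay 30170 -> balance=156657
5. pay 30823 -> balance=127181
6. pay 36694 -> balance=91580

91580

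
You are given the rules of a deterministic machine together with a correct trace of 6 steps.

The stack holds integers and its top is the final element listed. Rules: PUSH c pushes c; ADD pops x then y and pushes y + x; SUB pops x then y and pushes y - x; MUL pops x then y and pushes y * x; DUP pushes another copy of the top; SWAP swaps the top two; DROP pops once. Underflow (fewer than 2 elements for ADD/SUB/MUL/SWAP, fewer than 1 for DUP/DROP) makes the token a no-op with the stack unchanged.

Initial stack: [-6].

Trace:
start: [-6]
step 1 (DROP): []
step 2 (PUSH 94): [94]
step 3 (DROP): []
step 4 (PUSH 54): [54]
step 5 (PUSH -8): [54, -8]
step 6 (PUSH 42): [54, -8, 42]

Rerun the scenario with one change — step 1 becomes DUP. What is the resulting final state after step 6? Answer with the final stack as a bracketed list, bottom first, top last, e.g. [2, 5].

[-6, -6, 54, -8, 42]

(re-executing from step 1 with the substitution; state before step 1: [-6])
step 1 (DUP): [-6, -6]
step 2 (PUSH 94): [-6, -6, 94]
step 3 (DROP): [-6, -6]
step 4 (PUSH 54): [-6, -6, 54]
step 5 (PUSH -8): [-6, -6, 54, -8]
step 6 (PUSH 42): [-6, -6, 54, -8, 42]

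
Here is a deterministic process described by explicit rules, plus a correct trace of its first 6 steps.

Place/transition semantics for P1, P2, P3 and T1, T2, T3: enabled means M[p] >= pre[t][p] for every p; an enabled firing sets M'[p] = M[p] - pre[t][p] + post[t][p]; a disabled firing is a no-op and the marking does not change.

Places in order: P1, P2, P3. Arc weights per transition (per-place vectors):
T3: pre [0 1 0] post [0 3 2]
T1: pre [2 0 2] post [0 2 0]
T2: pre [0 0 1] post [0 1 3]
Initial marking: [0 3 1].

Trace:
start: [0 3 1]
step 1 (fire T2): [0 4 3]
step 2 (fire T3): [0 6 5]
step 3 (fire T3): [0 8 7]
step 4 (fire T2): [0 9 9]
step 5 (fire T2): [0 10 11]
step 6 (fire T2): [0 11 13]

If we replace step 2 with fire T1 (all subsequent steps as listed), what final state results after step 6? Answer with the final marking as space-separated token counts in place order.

(re-executing from step 2 with the substitution; state before step 2: [0 4 3])
step 2 (fire T1): [0 4 3]
step 3 (fire T3): [0 6 5]
step 4 (fire T2): [0 7 7]
step 5 (fire T2): [0 8 9]
step 6 (fire T2): [0 9 11]

0 9 11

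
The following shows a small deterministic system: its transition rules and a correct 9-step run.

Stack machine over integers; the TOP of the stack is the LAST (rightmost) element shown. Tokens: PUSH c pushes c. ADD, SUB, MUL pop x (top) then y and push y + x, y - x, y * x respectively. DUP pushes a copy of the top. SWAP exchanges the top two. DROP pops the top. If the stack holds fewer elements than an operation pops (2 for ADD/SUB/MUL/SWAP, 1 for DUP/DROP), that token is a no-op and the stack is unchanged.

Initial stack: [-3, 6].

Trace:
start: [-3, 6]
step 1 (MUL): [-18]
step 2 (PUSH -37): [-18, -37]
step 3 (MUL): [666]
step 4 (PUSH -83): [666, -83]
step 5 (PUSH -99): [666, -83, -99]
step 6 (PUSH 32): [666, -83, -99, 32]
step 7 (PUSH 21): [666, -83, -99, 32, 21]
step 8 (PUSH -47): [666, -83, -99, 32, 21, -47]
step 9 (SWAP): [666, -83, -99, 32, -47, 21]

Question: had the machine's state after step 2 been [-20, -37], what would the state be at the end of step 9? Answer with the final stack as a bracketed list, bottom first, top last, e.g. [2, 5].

state after step 2 := [-20, -37]
step 3 (MUL): [740]
step 4 (PUSH -83): [740, -83]
step 5 (PUSH -99): [740, -83, -99]
step 6 (PUSH 32): [740, -83, -99, 32]
step 7 (PUSH 21): [740, -83, -99, 32, 21]
step 8 (PUSH -47): [740, -83, -99, 32, 21, -47]
step 9 (SWAP): [740, -83, -99, 32, -47, 21]

[740, -83, -99, 32, -47, 21]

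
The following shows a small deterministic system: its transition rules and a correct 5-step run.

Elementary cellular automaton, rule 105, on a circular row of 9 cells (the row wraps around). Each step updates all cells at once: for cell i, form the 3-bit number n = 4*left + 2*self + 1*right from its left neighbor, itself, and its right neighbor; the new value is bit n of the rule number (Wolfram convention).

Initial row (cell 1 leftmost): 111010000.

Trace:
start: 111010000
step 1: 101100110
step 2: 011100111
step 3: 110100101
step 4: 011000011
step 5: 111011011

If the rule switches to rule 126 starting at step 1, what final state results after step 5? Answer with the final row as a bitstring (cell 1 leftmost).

(re-executing steps 1..5 under rule 126; state before step 1: 111010000)
step 1: 101111001
step 2: 111001111
step 3: 001111000
step 4: 011001100
step 5: 111111110

111111110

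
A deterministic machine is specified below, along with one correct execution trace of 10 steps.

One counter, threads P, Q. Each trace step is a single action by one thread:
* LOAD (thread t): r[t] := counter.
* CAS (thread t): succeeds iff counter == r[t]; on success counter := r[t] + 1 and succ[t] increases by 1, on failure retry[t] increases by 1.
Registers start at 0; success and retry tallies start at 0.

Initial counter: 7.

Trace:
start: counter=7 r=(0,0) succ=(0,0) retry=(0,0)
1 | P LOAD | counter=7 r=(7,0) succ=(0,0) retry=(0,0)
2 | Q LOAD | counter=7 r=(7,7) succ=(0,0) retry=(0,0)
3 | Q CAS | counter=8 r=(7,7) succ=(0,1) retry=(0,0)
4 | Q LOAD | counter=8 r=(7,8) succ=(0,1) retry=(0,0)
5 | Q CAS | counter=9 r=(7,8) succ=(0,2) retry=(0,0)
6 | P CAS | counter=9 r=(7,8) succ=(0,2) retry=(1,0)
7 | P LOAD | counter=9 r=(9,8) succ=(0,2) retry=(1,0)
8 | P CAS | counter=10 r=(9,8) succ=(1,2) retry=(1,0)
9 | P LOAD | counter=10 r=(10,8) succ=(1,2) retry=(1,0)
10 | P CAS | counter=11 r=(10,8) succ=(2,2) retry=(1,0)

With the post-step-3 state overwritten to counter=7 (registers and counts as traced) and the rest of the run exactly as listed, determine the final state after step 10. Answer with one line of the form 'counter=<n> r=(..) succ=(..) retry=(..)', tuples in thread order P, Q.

counter=10 r=(9,7) succ=(2,2) retry=(1,0)

state after step 3 := counter=7 r=(7,7) succ=(0,1) retry=(0,0)
4 | Q LOAD | counter=7 r=(7,7) succ=(0,1) retry=(0,0)
5 | Q CAS | counter=8 r=(7,7) succ=(0,2) retry=(0,0)
6 | P CAS | counter=8 r=(7,7) succ=(0,2) retry=(1,0)
7 | P LOAD | counter=8 r=(8,7) succ=(0,2) retry=(1,0)
8 | P CAS | counter=9 r=(8,7) succ=(1,2) retry=(1,0)
9 | P LOAD | counter=9 r=(9,7) succ=(1,2) retry=(1,0)
10 | P CAS | counter=10 r=(9,7) succ=(2,2) retry=(1,0)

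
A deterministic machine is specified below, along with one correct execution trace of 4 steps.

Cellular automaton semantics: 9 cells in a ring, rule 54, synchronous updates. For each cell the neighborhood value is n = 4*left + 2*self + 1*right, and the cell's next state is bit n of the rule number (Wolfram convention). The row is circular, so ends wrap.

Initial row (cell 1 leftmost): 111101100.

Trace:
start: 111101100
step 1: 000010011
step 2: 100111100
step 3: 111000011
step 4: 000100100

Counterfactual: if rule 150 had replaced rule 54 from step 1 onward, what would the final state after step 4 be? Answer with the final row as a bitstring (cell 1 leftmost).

010111101

(re-executing steps 1..4 under rule 150; state before step 1: 111101100)
step 1: 011000011
step 2: 000100100
step 3: 001111110
step 4: 010111101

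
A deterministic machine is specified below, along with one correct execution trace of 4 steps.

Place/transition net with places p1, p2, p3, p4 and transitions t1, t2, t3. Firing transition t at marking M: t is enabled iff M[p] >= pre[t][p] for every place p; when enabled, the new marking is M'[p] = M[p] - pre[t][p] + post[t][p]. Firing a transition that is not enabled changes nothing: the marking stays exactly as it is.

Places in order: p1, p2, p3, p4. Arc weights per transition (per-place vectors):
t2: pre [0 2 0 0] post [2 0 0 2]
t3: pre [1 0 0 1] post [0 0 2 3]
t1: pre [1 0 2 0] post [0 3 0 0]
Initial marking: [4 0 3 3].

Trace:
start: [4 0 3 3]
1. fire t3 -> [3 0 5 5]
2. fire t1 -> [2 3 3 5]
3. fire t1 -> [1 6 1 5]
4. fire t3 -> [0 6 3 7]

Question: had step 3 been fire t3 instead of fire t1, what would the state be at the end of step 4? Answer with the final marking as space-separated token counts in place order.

(re-executing from step 3 with the substitution; state before step 3: [2 3 3 5])
3. fire t3 -> [1 3 5 7]
4. fire t3 -> [0 3 7 9]

0 3 7 9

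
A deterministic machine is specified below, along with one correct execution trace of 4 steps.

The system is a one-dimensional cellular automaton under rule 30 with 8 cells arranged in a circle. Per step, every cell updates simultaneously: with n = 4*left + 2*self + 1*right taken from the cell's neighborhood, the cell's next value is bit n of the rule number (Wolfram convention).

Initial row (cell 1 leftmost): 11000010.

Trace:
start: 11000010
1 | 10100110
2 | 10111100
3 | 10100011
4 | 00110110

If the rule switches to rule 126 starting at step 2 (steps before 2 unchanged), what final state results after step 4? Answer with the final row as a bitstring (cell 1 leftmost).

(re-executing steps 2..4 under rule 126; state before step 2: 10100110)
2 | 11111111
3 | 00000000
4 | 00000000

00000000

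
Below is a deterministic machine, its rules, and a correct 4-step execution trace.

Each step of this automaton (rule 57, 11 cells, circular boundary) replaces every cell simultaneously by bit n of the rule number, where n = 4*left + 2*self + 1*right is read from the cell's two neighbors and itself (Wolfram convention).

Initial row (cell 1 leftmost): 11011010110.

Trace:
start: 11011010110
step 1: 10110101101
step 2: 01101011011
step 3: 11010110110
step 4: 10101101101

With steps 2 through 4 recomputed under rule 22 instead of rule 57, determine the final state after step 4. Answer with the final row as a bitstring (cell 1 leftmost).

(re-executing steps 2..4 under rule 22; state before step 2: 10110101101)
step 2: 00000100000
step 3: 00001110000
step 4: 00010001000

00010001000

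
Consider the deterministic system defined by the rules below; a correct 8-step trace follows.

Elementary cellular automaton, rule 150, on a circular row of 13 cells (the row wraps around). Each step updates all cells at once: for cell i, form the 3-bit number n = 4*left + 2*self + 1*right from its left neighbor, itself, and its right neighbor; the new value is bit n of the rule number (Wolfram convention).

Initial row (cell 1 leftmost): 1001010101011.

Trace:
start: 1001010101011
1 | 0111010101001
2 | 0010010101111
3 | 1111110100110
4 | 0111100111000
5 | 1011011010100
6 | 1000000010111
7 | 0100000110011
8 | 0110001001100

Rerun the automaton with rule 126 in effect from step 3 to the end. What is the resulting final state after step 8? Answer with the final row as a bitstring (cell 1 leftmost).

1111011110000

(re-executing steps 3..8 under rule 126; state before step 3: 0010010101111)
3 | 1111111111001
4 | 0000000001111
5 | 1000000011001
6 | 1100000111111
7 | 0110001100000
8 | 1111011110000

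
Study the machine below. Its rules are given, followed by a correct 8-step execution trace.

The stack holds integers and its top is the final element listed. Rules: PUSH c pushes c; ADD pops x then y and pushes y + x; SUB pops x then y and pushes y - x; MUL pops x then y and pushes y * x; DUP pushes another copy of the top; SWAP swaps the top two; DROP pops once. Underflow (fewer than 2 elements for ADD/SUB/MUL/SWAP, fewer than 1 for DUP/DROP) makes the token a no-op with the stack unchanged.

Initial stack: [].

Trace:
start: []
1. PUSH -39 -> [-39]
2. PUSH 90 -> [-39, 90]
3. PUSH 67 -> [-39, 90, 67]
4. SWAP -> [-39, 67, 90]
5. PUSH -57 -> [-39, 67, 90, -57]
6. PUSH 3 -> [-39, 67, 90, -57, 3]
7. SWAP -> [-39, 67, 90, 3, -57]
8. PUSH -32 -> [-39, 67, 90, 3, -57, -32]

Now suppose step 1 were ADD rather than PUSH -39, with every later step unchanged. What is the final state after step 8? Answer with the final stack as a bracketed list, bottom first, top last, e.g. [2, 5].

[67, 90, 3, -57, -32]

(re-executing from step 1 with the substitution; state before step 1: [])
1. ADD -> []
2. PUSH 90 -> [90]
3. PUSH 67 -> [90, 67]
4. SWAP -> [67, 90]
5. PUSH -57 -> [67, 90, -57]
6. PUSH 3 -> [67, 90, -57, 3]
7. SWAP -> [67, 90, 3, -57]
8. PUSH -32 -> [67, 90, 3, -57, -32]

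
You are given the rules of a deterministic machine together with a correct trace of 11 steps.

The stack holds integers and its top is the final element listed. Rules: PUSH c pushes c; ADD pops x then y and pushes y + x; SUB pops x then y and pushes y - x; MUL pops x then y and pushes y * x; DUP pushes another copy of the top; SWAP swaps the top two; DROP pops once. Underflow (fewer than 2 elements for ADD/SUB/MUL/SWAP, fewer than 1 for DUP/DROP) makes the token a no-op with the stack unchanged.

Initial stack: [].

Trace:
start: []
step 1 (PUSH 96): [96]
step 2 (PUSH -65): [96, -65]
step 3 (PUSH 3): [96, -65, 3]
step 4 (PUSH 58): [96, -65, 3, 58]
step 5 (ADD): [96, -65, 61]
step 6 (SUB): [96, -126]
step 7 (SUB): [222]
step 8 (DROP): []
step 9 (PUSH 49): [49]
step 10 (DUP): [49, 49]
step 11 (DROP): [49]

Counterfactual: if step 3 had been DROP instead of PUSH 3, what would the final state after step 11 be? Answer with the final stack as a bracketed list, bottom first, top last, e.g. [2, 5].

(re-executing from step 3 with the substitution; state before step 3: [96, -65])
step 3 (DROP): [96]
step 4 (PUSH 58): [96, 58]
step 5 (ADD): [154]
step 6 (SUB): [154]
step 7 (SUB): [154]
step 8 (DROP): []
step 9 (PUSH 49): [49]
step 10 (DUP): [49, 49]
step 11 (DROP): [49]

[49]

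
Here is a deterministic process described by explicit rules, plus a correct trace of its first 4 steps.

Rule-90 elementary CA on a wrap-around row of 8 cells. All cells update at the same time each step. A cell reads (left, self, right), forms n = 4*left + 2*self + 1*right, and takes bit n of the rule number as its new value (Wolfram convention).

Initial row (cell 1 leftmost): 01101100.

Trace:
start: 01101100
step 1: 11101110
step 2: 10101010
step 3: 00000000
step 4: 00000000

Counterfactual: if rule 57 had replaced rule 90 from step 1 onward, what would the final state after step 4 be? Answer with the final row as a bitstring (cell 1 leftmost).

(re-executing steps 1..4 under rule 57; state before step 1: 01101100)
step 1: 01011011
step 2: 10110110
step 3: 01101101
step 4: 11011010

11011010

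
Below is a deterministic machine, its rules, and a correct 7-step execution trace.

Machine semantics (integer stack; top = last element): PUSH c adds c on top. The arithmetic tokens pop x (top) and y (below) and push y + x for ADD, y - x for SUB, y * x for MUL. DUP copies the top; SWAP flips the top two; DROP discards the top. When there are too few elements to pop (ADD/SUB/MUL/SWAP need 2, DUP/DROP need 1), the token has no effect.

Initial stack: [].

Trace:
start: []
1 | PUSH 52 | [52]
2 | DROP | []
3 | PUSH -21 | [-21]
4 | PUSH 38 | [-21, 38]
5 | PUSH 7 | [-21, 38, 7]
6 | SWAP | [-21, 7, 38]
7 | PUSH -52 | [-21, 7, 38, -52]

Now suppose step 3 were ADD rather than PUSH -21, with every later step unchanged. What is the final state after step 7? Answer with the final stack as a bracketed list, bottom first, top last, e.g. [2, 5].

(re-executing from step 3 with the substitution; state before step 3: [])
3 | ADD | []
4 | PUSH 38 | [38]
5 | PUSH 7 | [38, 7]
6 | SWAP | [7, 38]
7 | PUSH -52 | [7, 38, -52]

[7, 38, -52]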